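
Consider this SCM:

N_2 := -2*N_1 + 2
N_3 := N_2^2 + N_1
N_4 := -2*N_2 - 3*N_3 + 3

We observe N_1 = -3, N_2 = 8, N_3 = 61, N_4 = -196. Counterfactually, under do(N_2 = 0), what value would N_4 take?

12

Under do(N_2=0), the mechanism N_2 := -2*N_1 + 2 is discarded; N_2 is fixed at 0.
N_3 = N_2^2 + N_1  [with N_2=0, N_1=-3]  = -3
N_4 = -2*N_2 - 3*N_3 + 3  [with N_2=0, N_3=-3]  = 12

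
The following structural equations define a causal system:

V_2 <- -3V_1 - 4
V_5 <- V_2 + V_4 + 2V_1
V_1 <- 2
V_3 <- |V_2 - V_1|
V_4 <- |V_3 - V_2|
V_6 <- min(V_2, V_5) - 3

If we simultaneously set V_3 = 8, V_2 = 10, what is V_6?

7

Setting V_3 = 8, V_2 = 10 by intervention discards those variables' equations.
V_4 = |V_3 - V_2|  [with V_3=8, V_2=10]  = 2
V_5 = V_2 + V_4 + 2V_1  [with V_2=10, V_4=2, V_1=2]  = 16
V_6 = min(V_2, V_5) - 3  [with V_2=10, V_5=16]  = 7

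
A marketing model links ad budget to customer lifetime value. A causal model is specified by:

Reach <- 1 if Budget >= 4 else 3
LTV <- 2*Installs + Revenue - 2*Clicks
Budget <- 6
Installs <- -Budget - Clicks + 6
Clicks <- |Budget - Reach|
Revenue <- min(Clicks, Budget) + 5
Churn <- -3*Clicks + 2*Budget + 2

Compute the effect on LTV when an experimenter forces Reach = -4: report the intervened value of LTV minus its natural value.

-19

Under do(Reach=-4), the mechanism Reach <- 1 if Budget >= 4 else 3 is discarded; Reach is fixed at -4.
Clicks = |Budget - Reach|  [with Budget=6, Reach=-4]  = 10
Installs = -Budget - Clicks + 6  [with Budget=6, Clicks=10]  = -10
Revenue = min(Clicks, Budget) + 5  [with Clicks=10, Budget=6]  = 11
LTV = 2*Installs + Revenue - 2*Clicks  [with Installs=-10, Revenue=11, Clicks=10]  = -29
Without intervention: Reach = 1 if Budget >= 4 else 3  [with Budget=6]  = 1; Clicks = |Budget - Reach|  [with Budget=6, Reach=1]  = 5; Installs = -Budget - Clicks + 6  [with Budget=6, Clicks=5]  = -5; Revenue = min(Clicks, Budget) + 5  [with Clicks=5, Budget=6]  = 10; LTV = 2*Installs + Revenue - 2*Clicks  [with Installs=-5, Revenue=10, Clicks=5]  = -10.
Change = -29 − (-10) = -19.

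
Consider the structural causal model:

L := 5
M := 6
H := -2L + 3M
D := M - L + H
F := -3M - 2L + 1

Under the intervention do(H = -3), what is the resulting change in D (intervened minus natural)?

-11

The intervention breaks the incoming arrows to H: H := -2L + 3M no longer applies, and H = -3.
D = M - L + H  [with M=6, L=5, H=-3]  = -2
Without intervention: H = -2L + 3M  [with L=5, M=6]  = 8; D = M - L + H  [with M=6, L=5, H=8]  = 9.
Change = -2 − 9 = -11.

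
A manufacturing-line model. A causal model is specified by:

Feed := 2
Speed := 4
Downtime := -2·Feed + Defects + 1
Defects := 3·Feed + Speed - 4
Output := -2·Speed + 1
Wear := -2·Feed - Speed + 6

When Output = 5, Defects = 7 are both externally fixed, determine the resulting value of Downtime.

Setting Output = 5, Defects = 7 by intervention discards those variables' equations.
Downtime = -2·Feed + Defects + 1  [with Feed=2, Defects=7]  = 4

4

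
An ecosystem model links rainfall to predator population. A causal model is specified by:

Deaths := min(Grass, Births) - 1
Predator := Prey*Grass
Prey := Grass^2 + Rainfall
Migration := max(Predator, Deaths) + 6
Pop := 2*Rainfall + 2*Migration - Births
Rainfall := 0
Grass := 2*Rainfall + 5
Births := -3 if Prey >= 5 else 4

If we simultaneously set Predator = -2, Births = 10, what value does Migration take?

10

Under do(Predator = -2, Births = 10), each intervened variable's structural equation is replaced by its fixed value.
Grass = 2*Rainfall + 5  [with Rainfall=0]  = 5
Deaths = min(Grass, Births) - 1  [with Grass=5, Births=10]  = 4
Migration = max(Predator, Deaths) + 6  [with Predator=-2, Deaths=4]  = 10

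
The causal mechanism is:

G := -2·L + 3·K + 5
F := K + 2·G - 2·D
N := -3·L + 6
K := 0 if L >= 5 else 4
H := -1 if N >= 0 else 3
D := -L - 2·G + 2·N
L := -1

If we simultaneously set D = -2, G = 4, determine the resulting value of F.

Setting D = -2, G = 4 by intervention discards those variables' equations.
K = 0 if L >= 5 else 4  [with L=-1]  = 4
F = K + 2·G - 2·D  [with K=4, G=4, D=-2]  = 16

16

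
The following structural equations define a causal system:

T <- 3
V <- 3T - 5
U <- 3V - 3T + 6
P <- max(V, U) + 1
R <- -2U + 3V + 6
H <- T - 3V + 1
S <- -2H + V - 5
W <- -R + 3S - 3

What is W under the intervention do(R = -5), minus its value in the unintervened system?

5

do(R=-5) replaces the equation R <- -2U + 3V + 6 with the constant R = -5.
V = 3T - 5  [with T=3]  = 4
H = T - 3V + 1  [with T=3, V=4]  = -8
S = -2H + V - 5  [with H=-8, V=4]  = 15
W = -R + 3S - 3  [with R=-5, S=15]  = 47
Without intervention: V = 3T - 5  [with T=3]  = 4; U = 3V - 3T + 6  [with V=4, T=3]  = 9; R = -2U + 3V + 6  [with U=9, V=4]  = 0; H = T - 3V + 1  [with T=3, V=4]  = -8; S = -2H + V - 5  [with H=-8, V=4]  = 15; W = -R + 3S - 3  [with R=0, S=15]  = 42.
Change = 47 − 42 = 5.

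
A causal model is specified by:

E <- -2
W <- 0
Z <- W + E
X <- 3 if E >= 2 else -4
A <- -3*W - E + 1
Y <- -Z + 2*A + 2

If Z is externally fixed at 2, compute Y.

6

do(Z=2) replaces the equation Z <- W + E with the constant Z = 2.
A = -3*W - E + 1  [with W=0, E=-2]  = 3
Y = -Z + 2*A + 2  [with Z=2, A=3]  = 6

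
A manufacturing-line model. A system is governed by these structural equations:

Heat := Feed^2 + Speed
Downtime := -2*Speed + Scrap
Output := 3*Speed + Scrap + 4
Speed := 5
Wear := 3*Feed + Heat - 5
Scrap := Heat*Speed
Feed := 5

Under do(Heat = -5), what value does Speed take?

5

Under do(Heat=-5), the mechanism Heat := Feed^2 + Speed is discarded; Heat is fixed at -5.
Speed is not downstream of the intervention, so its value is determined by the original equations.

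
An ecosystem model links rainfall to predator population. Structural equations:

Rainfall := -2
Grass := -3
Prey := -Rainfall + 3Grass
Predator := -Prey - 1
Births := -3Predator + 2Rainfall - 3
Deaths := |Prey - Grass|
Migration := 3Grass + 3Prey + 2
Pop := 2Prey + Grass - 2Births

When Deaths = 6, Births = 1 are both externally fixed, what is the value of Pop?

Under do(Deaths = 6, Births = 1), each intervened variable's structural equation is replaced by its fixed value.
Prey = -Rainfall + 3Grass  [with Rainfall=-2, Grass=-3]  = -7
Pop = 2Prey + Grass - 2Births  [with Prey=-7, Grass=-3, Births=1]  = -19

-19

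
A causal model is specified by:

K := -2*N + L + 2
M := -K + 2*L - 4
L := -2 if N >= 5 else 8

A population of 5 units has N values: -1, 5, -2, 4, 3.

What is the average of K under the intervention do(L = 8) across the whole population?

Every unit gets L=8 under the intervention. K values become 12, 0, 14, 2, 4; E[K|do(L=8)] = 6.4.

6.4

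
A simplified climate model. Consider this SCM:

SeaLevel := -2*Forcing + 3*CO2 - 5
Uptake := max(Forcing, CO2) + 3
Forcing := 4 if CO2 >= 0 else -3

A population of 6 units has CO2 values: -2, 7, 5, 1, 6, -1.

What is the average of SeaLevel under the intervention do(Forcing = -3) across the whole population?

9

do(Forcing=-3) breaks Forcing's dependence on CO2. With Forcing=-3 fixed, SeaLevel across the units is -5, 22, 16, 4, 19, -2, mean 9.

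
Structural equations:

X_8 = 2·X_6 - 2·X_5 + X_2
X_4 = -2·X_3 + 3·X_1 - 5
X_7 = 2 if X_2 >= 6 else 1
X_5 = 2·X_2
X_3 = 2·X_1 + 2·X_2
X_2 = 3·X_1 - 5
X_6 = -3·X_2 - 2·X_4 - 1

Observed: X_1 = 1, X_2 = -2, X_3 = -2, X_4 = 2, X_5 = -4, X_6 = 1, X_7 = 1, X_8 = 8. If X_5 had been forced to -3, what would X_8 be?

6

do(X_5=-3) replaces the equation X_5 = 2·X_2 with the constant X_5 = -3.
X_2 = 3·X_1 - 5  [with X_1=1]  = -2
X_3 = 2·X_1 + 2·X_2  [with X_1=1, X_2=-2]  = -2
X_4 = -2·X_3 + 3·X_1 - 5  [with X_3=-2, X_1=1]  = 2
X_6 = -3·X_2 - 2·X_4 - 1  [with X_2=-2, X_4=2]  = 1
X_8 = 2·X_6 - 2·X_5 + X_2  [with X_6=1, X_5=-3, X_2=-2]  = 6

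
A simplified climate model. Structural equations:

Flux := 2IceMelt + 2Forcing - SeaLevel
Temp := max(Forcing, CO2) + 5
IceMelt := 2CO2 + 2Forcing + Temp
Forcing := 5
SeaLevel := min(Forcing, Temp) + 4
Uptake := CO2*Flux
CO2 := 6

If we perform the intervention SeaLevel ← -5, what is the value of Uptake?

Under do(SeaLevel=-5), the mechanism SeaLevel := min(Forcing, Temp) + 4 is discarded; SeaLevel is fixed at -5.
Temp = max(Forcing, CO2) + 5  [with Forcing=5, CO2=6]  = 11
IceMelt = 2CO2 + 2Forcing + Temp  [with CO2=6, Forcing=5, Temp=11]  = 33
Flux = 2IceMelt + 2Forcing - SeaLevel  [with IceMelt=33, Forcing=5, SeaLevel=-5]  = 81
Uptake = CO2*Flux  [with CO2=6, Flux=81]  = 486

486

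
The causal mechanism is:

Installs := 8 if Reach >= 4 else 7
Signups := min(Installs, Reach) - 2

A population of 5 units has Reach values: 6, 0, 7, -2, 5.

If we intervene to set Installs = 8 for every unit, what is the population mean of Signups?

do(Installs=8) breaks Installs's dependence on Reach. With Installs=8 fixed, Signups across the units is 4, -2, 5, -4, 3, mean 1.2.

1.2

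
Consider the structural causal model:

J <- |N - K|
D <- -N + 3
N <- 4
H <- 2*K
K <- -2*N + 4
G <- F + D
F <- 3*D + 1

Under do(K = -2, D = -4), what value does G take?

Setting K = -2, D = -4 by intervention discards those variables' equations.
F = 3*D + 1  [with D=-4]  = -11
G = F + D  [with F=-11, D=-4]  = -15

-15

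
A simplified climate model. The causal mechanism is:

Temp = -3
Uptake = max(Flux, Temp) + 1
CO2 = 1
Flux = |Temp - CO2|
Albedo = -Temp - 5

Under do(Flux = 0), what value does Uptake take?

Intervening sets Flux = 0 and removes its equation (Flux = |Temp - CO2|).
Uptake = max(Flux, Temp) + 1  [with Flux=0, Temp=-3]  = 1

1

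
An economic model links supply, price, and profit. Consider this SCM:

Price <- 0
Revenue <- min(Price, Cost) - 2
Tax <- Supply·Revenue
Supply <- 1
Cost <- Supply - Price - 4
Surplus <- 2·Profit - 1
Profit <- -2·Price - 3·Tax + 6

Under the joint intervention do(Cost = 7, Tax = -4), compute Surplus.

35

Under do(Cost = 7, Tax = -4), each intervened variable's structural equation is replaced by its fixed value.
Profit = -2·Price - 3·Tax + 6  [with Price=0, Tax=-4]  = 18
Surplus = 2·Profit - 1  [with Profit=18]  = 35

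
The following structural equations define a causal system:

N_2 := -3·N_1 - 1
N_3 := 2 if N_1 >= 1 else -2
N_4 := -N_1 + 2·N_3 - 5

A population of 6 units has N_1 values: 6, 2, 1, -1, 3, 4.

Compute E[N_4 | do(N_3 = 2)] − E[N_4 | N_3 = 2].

Under do(N_3=2), N_3's equation is replaced by N_3=2 for every unit. Per-unit N_4: -7, -3, -2, 0, -4, -5. Mean = -3.5.
Conditioning on N_3=2 selects the 5 unit(s) with N_1 ∈ {6, 2, 1, 3, 4}. Their N_4 values: -7, -3, -2, -4, -5. Mean = -4.2.
Difference = -3.5 − (-4.2) = 0.7.

0.7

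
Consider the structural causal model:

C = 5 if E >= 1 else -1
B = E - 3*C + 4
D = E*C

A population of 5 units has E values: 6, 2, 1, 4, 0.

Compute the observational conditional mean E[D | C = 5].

16.25

E[D|C=5] averages over only the 4 units with C=5 (E = 6, 2, 1, 4): D = 30, 10, 5, 20, mean 16.25.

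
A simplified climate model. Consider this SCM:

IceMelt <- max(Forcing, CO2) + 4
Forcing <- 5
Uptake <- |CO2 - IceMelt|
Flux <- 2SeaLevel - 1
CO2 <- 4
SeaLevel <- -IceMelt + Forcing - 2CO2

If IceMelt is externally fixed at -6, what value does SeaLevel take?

The intervention breaks the incoming arrows to IceMelt: IceMelt <- max(Forcing, CO2) + 4 no longer applies, and IceMelt = -6.
SeaLevel = -IceMelt + Forcing - 2CO2  [with IceMelt=-6, Forcing=5, CO2=4]  = 3

3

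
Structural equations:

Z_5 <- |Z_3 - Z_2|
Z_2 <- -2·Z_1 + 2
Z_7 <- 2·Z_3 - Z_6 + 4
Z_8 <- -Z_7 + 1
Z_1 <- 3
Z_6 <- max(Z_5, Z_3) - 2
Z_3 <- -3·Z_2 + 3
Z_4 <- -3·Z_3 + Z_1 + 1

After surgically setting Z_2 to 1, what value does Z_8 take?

do(Z_2=1) replaces the equation Z_2 <- -2·Z_1 + 2 with the constant Z_2 = 1.
Z_3 = -3·Z_2 + 3  [with Z_2=1]  = 0
Z_5 = |Z_3 - Z_2|  [with Z_3=0, Z_2=1]  = 1
Z_6 = max(Z_5, Z_3) - 2  [with Z_5=1, Z_3=0]  = -1
Z_7 = 2·Z_3 - Z_6 + 4  [with Z_3=0, Z_6=-1]  = 5
Z_8 = -Z_7 + 1  [with Z_7=5]  = -4

-4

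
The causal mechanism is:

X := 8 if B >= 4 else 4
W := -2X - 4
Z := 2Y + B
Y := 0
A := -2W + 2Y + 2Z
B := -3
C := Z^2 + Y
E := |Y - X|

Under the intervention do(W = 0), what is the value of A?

-6

Under do(W=0), the mechanism W := -2X - 4 is discarded; W is fixed at 0.
Z = 2Y + B  [with Y=0, B=-3]  = -3
A = -2W + 2Y + 2Z  [with W=0, Y=0, Z=-3]  = -6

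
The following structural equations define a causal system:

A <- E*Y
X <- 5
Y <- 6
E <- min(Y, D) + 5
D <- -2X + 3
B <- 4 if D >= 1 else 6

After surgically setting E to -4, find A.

-24

The intervention breaks the incoming arrows to E: E <- min(Y, D) + 5 no longer applies, and E = -4.
A = E*Y  [with E=-4, Y=6]  = -24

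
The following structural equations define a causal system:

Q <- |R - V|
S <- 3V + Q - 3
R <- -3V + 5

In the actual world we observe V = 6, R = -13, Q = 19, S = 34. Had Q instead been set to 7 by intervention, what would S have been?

22

The intervention breaks the incoming arrows to Q: Q <- |R - V| no longer applies, and Q = 7.
S = 3V + Q - 3  [with V=6, Q=7]  = 22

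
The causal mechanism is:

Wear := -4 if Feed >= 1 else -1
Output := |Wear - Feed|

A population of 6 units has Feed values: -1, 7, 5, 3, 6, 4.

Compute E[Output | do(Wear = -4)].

Under do(Wear=-4), Wear's equation is replaced by Wear=-4 for every unit. Per-unit Output: 3, 11, 9, 7, 10, 8. Mean = 8.

8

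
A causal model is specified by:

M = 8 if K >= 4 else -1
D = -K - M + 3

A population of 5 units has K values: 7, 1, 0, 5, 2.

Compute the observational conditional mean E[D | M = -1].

E[D|M=-1] averages over only the 3 units with M=-1 (K = 1, 0, 2): D = 3, 4, 2, mean 3.

3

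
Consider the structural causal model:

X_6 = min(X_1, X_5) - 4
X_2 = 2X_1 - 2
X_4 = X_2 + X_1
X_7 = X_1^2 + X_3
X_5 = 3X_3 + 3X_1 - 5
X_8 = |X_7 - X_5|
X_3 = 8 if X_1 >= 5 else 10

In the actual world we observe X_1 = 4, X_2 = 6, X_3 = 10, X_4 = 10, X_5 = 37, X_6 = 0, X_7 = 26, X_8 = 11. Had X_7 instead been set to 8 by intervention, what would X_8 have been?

do(X_7=8) replaces the equation X_7 = X_1^2 + X_3 with the constant X_7 = 8.
X_3 = 8 if X_1 >= 5 else 10  [with X_1=4]  = 10
X_5 = 3X_3 + 3X_1 - 5  [with X_3=10, X_1=4]  = 37
X_8 = |X_7 - X_5|  [with X_7=8, X_5=37]  = 29

29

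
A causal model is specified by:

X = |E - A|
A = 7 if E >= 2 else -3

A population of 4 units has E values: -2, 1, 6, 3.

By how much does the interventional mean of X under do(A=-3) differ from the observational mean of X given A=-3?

The intervention sets A=-3 in all 4 units regardless of E. Recomputing X per unit gives 1, 4, 9, 6; average 5.
E[X|A=-3] averages over only the 2 units with A=-3 (E = -2, 1): X = 1, 4, mean 2.5.
Difference = 5 − 2.5 = 2.5.

2.5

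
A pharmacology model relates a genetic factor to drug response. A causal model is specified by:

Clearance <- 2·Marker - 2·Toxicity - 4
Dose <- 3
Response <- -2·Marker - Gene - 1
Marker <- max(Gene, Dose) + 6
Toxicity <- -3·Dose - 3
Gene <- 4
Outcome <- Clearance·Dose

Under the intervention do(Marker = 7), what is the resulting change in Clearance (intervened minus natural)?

The intervention breaks the incoming arrows to Marker: Marker <- max(Gene, Dose) + 6 no longer applies, and Marker = 7.
Toxicity = -3·Dose - 3  [with Dose=3]  = -12
Clearance = 2·Marker - 2·Toxicity - 4  [with Marker=7, Toxicity=-12]  = 34
Without intervention: Marker = max(Gene, Dose) + 6  [with Gene=4, Dose=3]  = 10; Toxicity = -3·Dose - 3  [with Dose=3]  = -12; Clearance = 2·Marker - 2·Toxicity - 4  [with Marker=10, Toxicity=-12]  = 40.
Change = 34 − 40 = -6.

-6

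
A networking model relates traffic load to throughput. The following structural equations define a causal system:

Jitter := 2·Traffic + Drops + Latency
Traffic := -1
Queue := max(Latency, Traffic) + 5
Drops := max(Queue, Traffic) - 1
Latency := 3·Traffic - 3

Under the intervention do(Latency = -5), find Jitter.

do(Latency=-5) replaces the equation Latency := 3·Traffic - 3 with the constant Latency = -5.
Queue = max(Latency, Traffic) + 5  [with Latency=-5, Traffic=-1]  = 4
Drops = max(Queue, Traffic) - 1  [with Queue=4, Traffic=-1]  = 3
Jitter = 2·Traffic + Drops + Latency  [with Traffic=-1, Drops=3, Latency=-5]  = -4

-4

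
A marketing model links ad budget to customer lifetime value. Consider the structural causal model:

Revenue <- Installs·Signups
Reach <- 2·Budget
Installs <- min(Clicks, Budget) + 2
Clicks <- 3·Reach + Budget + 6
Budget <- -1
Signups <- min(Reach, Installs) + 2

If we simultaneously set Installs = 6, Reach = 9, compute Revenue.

The joint intervention fixes Installs = 6, Reach = 9, removing each variable's own equation.
Signups = min(Reach, Installs) + 2  [with Reach=9, Installs=6]  = 8
Revenue = Installs·Signups  [with Installs=6, Signups=8]  = 48

48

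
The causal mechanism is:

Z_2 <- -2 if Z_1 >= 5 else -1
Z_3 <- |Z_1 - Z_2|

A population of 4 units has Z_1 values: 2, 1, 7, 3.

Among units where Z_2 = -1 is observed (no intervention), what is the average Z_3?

3

E[Z_3|Z_2=-1] averages over only the 3 units with Z_2=-1 (Z_1 = 2, 1, 3): Z_3 = 3, 2, 4, mean 3.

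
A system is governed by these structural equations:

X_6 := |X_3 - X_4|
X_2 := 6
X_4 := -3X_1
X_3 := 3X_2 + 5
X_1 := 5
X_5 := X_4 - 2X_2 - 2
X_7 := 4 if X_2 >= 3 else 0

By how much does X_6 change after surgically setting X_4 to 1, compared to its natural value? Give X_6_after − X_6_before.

-16

Under do(X_4=1), the mechanism X_4 := -3X_1 is discarded; X_4 is fixed at 1.
X_3 = 3X_2 + 5  [with X_2=6]  = 23
X_6 = |X_3 - X_4|  [with X_3=23, X_4=1]  = 22
Without intervention: X_3 = 3X_2 + 5  [with X_2=6]  = 23; X_4 = -3X_1  [with X_1=5]  = -15; X_6 = |X_3 - X_4|  [with X_3=23, X_4=-15]  = 38.
Change = 22 − 38 = -16.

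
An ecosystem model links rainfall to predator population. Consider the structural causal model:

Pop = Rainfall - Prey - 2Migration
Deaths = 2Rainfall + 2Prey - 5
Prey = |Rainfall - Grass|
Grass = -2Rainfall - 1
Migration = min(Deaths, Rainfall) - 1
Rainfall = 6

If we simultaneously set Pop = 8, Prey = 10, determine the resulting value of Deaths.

27

Under do(Pop = 8, Prey = 10), each intervened variable's structural equation is replaced by its fixed value.
Deaths = 2Rainfall + 2Prey - 5  [with Rainfall=6, Prey=10]  = 27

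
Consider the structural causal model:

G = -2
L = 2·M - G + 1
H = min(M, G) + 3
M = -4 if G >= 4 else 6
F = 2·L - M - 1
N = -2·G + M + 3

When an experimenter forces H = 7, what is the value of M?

The intervention breaks the incoming arrows to H: H = min(M, G) + 3 no longer applies, and H = 7.
Since M is not a descendant of the intervened variable, it is unaffected.
M = -4 if G >= 4 else 6  [with G=-2]  = 6

6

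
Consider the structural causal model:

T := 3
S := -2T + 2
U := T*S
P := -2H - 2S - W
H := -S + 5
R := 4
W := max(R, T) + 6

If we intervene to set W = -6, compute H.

Intervening sets W = -6 and removes its equation (W := max(R, T) + 6).
No directed path runs from W to H, so H keeps its natural value.
S = -2T + 2  [with T=3]  = -4
H = -S + 5  [with S=-4]  = 9

9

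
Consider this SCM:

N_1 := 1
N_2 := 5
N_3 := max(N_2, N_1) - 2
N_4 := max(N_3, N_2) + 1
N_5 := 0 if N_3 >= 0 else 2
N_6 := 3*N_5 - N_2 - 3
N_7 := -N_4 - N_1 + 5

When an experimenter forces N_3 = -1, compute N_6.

The intervention breaks the incoming arrows to N_3: N_3 := max(N_2, N_1) - 2 no longer applies, and N_3 = -1.
N_5 = 0 if N_3 >= 0 else 2  [with N_3=-1]  = 2
N_6 = 3*N_5 - N_2 - 3  [with N_5=2, N_2=5]  = -2

-2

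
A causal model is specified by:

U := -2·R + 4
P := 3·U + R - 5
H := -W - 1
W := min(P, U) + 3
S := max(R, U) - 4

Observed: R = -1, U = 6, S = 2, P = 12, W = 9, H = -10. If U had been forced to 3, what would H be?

-7

Under do(U=3), the mechanism U := -2·R + 4 is discarded; U is fixed at 3.
P = 3·U + R - 5  [with U=3, R=-1]  = 3
W = min(P, U) + 3  [with P=3, U=3]  = 6
H = -W - 1  [with W=6]  = -7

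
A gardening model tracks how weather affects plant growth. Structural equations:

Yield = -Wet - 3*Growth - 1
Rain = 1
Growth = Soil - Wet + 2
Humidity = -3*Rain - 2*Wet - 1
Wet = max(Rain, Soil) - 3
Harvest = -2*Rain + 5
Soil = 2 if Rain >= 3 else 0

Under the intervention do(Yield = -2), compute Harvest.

Intervening sets Yield = -2 and removes its equation (Yield = -Wet - 3*Growth - 1).
No directed path runs from Yield to Harvest, so Harvest keeps its natural value.
Harvest = -2*Rain + 5  [with Rain=1]  = 3

3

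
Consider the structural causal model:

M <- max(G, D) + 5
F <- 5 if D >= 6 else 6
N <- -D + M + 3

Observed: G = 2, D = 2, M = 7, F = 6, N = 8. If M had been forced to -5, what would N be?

-4

do(M=-5) replaces the equation M <- max(G, D) + 5 with the constant M = -5.
N = -D + M + 3  [with D=2, M=-5]  = -4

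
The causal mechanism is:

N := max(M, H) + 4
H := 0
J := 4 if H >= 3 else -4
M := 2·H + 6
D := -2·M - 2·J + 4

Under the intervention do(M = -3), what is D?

18

do(M=-3) replaces the equation M := 2·H + 6 with the constant M = -3.
J = 4 if H >= 3 else -4  [with H=0]  = -4
D = -2·M - 2·J + 4  [with M=-3, J=-4]  = 18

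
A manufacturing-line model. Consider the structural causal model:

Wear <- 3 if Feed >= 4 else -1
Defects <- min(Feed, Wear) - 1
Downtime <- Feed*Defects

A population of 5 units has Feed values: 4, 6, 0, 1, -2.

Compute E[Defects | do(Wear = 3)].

0

do(Wear=3) breaks Wear's dependence on Feed. With Wear=3 fixed, Defects across the units is 2, 2, -1, 0, -3, mean 0.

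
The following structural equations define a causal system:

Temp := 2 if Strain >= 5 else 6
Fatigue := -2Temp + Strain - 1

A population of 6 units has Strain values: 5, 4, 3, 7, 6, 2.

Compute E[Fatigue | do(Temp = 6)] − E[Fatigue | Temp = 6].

Under do(Temp=6), Temp's equation is replaced by Temp=6 for every unit. Per-unit Fatigue: -8, -9, -10, -6, -7, -11. Mean = -8.5.
Observing Temp=6 restricts to units where Temp's equation naturally yields 6: Strain ∈ {4, 3, 2}. In that subpopulation Fatigue = -9, -10, -11, mean -10.
Difference = -8.5 − (-10) = 1.5.

1.5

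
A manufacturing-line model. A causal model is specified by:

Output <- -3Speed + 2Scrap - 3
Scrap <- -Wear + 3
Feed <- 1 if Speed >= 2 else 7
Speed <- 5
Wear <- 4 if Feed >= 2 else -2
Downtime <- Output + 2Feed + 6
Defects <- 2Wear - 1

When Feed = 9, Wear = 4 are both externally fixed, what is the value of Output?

-20

Under do(Feed = 9, Wear = 4), each intervened variable's structural equation is replaced by its fixed value.
Scrap = -Wear + 3  [with Wear=4]  = -1
Output = -3Speed + 2Scrap - 3  [with Speed=5, Scrap=-1]  = -20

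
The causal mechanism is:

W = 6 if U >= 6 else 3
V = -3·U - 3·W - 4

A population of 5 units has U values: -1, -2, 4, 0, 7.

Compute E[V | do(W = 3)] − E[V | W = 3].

-4.05

The intervention sets W=3 in all 5 units regardless of U. Recomputing V per unit gives -10, -7, -25, -13, -34; average -17.8.
Conditioning on W=3 selects the 4 unit(s) with U ∈ {-1, -2, 4, 0}. Their V values: -10, -7, -25, -13. Mean = -13.75.
Difference = -17.8 − (-13.75) = -4.05.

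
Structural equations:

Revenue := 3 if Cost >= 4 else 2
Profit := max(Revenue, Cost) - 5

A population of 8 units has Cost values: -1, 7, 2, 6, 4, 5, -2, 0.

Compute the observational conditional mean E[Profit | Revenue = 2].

-3

Observing Revenue=2 restricts to units where Revenue's equation naturally yields 2: Cost ∈ {-1, 2, -2, 0}. In that subpopulation Profit = -3, -3, -3, -3, mean -3.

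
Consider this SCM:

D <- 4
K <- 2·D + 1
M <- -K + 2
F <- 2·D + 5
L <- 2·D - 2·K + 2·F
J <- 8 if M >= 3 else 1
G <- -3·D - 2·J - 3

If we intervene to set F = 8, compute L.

6

Intervening sets F = 8 and removes its equation (F <- 2·D + 5).
K = 2·D + 1  [with D=4]  = 9
L = 2·D - 2·K + 2·F  [with D=4, K=9, F=8]  = 6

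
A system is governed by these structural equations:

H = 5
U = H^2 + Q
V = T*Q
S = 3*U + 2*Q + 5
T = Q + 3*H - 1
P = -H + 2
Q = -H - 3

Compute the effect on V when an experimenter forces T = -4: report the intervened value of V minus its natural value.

80

Under do(T=-4), the mechanism T = Q + 3*H - 1 is discarded; T is fixed at -4.
Q = -H - 3  [with H=5]  = -8
V = T*Q  [with T=-4, Q=-8]  = 32
Without intervention: Q = -H - 3  [with H=5]  = -8; T = Q + 3*H - 1  [with Q=-8, H=5]  = 6; V = T*Q  [with T=6, Q=-8]  = -48.
Change = 32 − (-48) = 80.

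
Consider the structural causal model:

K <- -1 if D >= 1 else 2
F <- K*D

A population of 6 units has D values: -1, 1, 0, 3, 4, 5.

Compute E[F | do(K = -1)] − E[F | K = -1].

do(K=-1) breaks K's dependence on D. With K=-1 fixed, F across the units is 1, -1, 0, -3, -4, -5, mean -2.
E[F|K=-1] averages over only the 4 units with K=-1 (D = 1, 3, 4, 5): F = -1, -3, -4, -5, mean -3.25.
Difference = -2 − (-3.25) = 1.25.

1.25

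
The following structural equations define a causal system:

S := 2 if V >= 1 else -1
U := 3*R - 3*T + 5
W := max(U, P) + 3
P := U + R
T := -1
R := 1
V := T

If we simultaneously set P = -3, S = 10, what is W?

Under do(P = -3, S = 10), each intervened variable's structural equation is replaced by its fixed value.
U = 3*R - 3*T + 5  [with R=1, T=-1]  = 11
W = max(U, P) + 3  [with U=11, P=-3]  = 14

14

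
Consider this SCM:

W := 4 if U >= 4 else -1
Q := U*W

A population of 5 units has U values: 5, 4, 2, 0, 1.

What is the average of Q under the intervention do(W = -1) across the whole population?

-2.4

Every unit gets W=-1 under the intervention. Q values become -5, -4, -2, 0, -1; E[Q|do(W=-1)] = -2.4.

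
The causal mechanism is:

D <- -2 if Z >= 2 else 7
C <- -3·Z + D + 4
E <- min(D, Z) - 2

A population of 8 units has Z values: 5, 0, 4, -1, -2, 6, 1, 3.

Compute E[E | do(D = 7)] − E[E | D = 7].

2.5

The intervention sets D=7 in all 8 units regardless of Z. Recomputing E per unit gives 3, -2, 2, -3, -4, 4, -1, 1; average 0.
E[E|D=7] averages over only the 4 units with D=7 (Z = 0, -1, -2, 1): E = -2, -3, -4, -1, mean -2.5.
Difference = 0 − (-2.5) = 2.5.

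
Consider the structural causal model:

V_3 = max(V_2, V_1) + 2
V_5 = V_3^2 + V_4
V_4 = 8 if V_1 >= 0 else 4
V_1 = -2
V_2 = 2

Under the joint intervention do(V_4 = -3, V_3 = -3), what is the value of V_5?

6

The joint intervention fixes V_4 = -3, V_3 = -3, removing each variable's own equation.
V_5 = V_3^2 + V_4  [with V_3=-3, V_4=-3]  = 6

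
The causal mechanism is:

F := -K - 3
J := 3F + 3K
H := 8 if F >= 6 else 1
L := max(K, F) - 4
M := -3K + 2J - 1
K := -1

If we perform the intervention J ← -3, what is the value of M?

-4

The intervention breaks the incoming arrows to J: J := 3F + 3K no longer applies, and J = -3.
M = -3K + 2J - 1  [with K=-1, J=-3]  = -4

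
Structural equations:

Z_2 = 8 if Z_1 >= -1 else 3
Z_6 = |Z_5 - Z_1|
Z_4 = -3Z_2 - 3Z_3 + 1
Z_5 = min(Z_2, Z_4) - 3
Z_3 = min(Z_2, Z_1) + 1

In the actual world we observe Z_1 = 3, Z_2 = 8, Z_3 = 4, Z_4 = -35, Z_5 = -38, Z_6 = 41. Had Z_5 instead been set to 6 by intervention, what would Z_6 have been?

3

The intervention breaks the incoming arrows to Z_5: Z_5 = min(Z_2, Z_4) - 3 no longer applies, and Z_5 = 6.
Z_6 = |Z_5 - Z_1|  [with Z_5=6, Z_1=3]  = 3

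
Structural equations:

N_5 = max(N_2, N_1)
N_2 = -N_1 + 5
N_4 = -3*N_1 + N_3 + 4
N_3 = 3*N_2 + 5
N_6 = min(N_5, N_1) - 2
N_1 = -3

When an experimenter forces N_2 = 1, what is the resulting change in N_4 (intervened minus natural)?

Under do(N_2=1), the mechanism N_2 = -N_1 + 5 is discarded; N_2 is fixed at 1.
N_3 = 3*N_2 + 5  [with N_2=1]  = 8
N_4 = -3*N_1 + N_3 + 4  [with N_1=-3, N_3=8]  = 21
Without intervention: N_2 = -N_1 + 5  [with N_1=-3]  = 8; N_3 = 3*N_2 + 5  [with N_2=8]  = 29; N_4 = -3*N_1 + N_3 + 4  [with N_1=-3, N_3=29]  = 42.
Change = 21 − 42 = -21.

-21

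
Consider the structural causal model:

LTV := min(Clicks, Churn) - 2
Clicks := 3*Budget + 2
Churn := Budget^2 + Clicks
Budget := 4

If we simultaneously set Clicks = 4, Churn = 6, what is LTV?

2

Setting Clicks = 4, Churn = 6 by intervention discards those variables' equations.
LTV = min(Clicks, Churn) - 2  [with Clicks=4, Churn=6]  = 2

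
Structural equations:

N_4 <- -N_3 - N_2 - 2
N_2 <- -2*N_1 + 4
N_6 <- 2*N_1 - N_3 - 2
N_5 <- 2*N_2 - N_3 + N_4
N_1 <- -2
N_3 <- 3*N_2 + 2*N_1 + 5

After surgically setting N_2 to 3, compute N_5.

-19

do(N_2=3) replaces the equation N_2 <- -2*N_1 + 4 with the constant N_2 = 3.
N_3 = 3*N_2 + 2*N_1 + 5  [with N_2=3, N_1=-2]  = 10
N_4 = -N_3 - N_2 - 2  [with N_3=10, N_2=3]  = -15
N_5 = 2*N_2 - N_3 + N_4  [with N_2=3, N_3=10, N_4=-15]  = -19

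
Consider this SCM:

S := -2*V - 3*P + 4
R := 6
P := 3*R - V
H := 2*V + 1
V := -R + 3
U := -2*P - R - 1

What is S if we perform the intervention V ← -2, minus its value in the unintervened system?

do(V=-2) replaces the equation V := -R + 3 with the constant V = -2.
P = 3*R - V  [with R=6, V=-2]  = 20
S = -2*V - 3*P + 4  [with V=-2, P=20]  = -52
Without intervention: V = -R + 3  [with R=6]  = -3; P = 3*R - V  [with R=6, V=-3]  = 21; S = -2*V - 3*P + 4  [with V=-3, P=21]  = -53.
Change = -52 − (-53) = 1.

1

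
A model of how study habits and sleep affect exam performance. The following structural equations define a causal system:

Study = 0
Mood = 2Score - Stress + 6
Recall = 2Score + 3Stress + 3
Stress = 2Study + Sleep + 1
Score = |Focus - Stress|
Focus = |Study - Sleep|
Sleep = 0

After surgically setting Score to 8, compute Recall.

22

Under do(Score=8), the mechanism Score = |Focus - Stress| is discarded; Score is fixed at 8.
Stress = 2Study + Sleep + 1  [with Study=0, Sleep=0]  = 1
Recall = 2Score + 3Stress + 3  [with Score=8, Stress=1]  = 22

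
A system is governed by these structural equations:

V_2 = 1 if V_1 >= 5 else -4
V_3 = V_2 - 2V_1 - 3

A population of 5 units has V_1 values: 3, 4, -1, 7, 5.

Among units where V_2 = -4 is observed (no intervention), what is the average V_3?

-11

Observing V_2=-4 restricts to units where V_2's equation naturally yields -4: V_1 ∈ {3, 4, -1}. In that subpopulation V_3 = -13, -15, -5, mean -11.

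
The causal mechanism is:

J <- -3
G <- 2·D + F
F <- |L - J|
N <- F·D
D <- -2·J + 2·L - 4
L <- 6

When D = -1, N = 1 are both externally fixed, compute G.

7

Setting D = -1, N = 1 by intervention discards those variables' equations.
F = |L - J|  [with L=6, J=-3]  = 9
G = 2·D + F  [with D=-1, F=9]  = 7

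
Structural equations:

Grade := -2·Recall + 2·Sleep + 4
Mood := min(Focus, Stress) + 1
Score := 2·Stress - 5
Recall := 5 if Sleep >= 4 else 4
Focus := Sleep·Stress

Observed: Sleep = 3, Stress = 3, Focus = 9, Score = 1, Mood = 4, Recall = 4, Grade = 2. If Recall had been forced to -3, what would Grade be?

Intervening sets Recall = -3 and removes its equation (Recall := 5 if Sleep >= 4 else 4).
Grade = -2·Recall + 2·Sleep + 4  [with Recall=-3, Sleep=3]  = 16

16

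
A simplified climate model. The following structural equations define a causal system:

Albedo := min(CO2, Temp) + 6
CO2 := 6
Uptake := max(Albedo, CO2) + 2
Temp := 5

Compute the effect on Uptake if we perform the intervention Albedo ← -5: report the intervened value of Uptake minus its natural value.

-5

The intervention breaks the incoming arrows to Albedo: Albedo := min(CO2, Temp) + 6 no longer applies, and Albedo = -5.
Uptake = max(Albedo, CO2) + 2  [with Albedo=-5, CO2=6]  = 8
Without intervention: Albedo = min(CO2, Temp) + 6  [with CO2=6, Temp=5]  = 11; Uptake = max(Albedo, CO2) + 2  [with Albedo=11, CO2=6]  = 13.
Change = 8 − 13 = -5.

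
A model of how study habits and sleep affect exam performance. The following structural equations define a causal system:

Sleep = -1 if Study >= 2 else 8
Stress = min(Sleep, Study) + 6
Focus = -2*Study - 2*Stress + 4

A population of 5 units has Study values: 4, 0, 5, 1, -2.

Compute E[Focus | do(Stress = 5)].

The intervention sets Stress=5 in all 5 units regardless of Study. Recomputing Focus per unit gives -14, -6, -16, -8, -2; average -9.2.

-9.2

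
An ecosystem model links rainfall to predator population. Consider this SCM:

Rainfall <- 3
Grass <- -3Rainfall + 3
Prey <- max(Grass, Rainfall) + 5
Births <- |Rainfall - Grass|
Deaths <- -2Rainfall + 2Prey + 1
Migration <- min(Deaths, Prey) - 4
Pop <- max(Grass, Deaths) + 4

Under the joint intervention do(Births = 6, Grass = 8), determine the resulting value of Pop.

25

Under do(Births = 6, Grass = 8), each intervened variable's structural equation is replaced by its fixed value.
Prey = max(Grass, Rainfall) + 5  [with Grass=8, Rainfall=3]  = 13
Deaths = -2Rainfall + 2Prey + 1  [with Rainfall=3, Prey=13]  = 21
Pop = max(Grass, Deaths) + 4  [with Grass=8, Deaths=21]  = 25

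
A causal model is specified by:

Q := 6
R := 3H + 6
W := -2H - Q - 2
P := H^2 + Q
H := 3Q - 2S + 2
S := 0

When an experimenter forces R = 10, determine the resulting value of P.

406

The intervention breaks the incoming arrows to R: R := 3H + 6 no longer applies, and R = 10.
Since P is not a descendant of the intervened variable, it is unaffected.
H = 3Q - 2S + 2  [with Q=6, S=0]  = 20
P = H^2 + Q  [with H=20, Q=6]  = 406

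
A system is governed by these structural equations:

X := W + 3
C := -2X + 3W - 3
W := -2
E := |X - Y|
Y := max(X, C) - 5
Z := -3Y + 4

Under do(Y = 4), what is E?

3

Under do(Y=4), the mechanism Y := max(X, C) - 5 is discarded; Y is fixed at 4.
X = W + 3  [with W=-2]  = 1
E = |X - Y|  [with X=1, Y=4]  = 3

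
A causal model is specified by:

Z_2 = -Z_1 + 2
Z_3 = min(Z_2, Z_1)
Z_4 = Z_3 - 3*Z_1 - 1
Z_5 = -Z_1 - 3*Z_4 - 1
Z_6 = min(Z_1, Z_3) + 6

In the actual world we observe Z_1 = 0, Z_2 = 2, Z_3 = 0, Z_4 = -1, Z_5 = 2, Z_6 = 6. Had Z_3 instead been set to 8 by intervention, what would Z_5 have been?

do(Z_3=8) replaces the equation Z_3 = min(Z_2, Z_1) with the constant Z_3 = 8.
Z_4 = Z_3 - 3*Z_1 - 1  [with Z_3=8, Z_1=0]  = 7
Z_5 = -Z_1 - 3*Z_4 - 1  [with Z_1=0, Z_4=7]  = -22

-22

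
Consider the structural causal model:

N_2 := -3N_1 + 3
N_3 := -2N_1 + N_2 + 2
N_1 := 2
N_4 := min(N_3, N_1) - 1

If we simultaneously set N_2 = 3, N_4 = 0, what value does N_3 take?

1

The joint intervention fixes N_2 = 3, N_4 = 0, removing each variable's own equation.
N_3 = -2N_1 + N_2 + 2  [with N_1=2, N_2=3]  = 1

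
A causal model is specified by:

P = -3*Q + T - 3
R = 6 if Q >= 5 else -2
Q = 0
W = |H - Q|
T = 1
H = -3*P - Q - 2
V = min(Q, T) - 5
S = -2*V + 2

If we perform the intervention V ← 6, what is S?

-10

do(V=6) replaces the equation V = min(Q, T) - 5 with the constant V = 6.
S = -2*V + 2  [with V=6]  = -10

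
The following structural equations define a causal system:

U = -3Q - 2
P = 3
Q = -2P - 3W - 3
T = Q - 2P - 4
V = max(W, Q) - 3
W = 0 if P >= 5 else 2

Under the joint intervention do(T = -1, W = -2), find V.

The joint intervention fixes T = -1, W = -2, removing each variable's own equation.
Q = -2P - 3W - 3  [with P=3, W=-2]  = -3
V = max(W, Q) - 3  [with W=-2, Q=-3]  = -5

-5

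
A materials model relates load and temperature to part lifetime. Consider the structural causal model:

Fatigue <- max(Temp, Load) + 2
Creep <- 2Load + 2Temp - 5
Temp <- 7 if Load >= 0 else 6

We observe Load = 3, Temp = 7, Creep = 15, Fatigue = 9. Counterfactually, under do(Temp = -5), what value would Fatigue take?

5

Under do(Temp=-5), the mechanism Temp <- 7 if Load >= 0 else 6 is discarded; Temp is fixed at -5.
Fatigue = max(Temp, Load) + 2  [with Temp=-5, Load=3]  = 5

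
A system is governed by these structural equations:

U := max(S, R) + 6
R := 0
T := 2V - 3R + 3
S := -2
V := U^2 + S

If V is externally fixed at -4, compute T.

Intervening sets V = -4 and removes its equation (V := U^2 + S).
T = 2V - 3R + 3  [with V=-4, R=0]  = -5

-5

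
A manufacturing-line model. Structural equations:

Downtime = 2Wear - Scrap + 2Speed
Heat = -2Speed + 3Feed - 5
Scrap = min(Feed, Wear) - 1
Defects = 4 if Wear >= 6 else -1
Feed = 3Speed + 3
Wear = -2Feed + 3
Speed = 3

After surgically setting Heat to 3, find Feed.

12

Under do(Heat=3), the mechanism Heat = -2Speed + 3Feed - 5 is discarded; Heat is fixed at 3.
Since Feed is not a descendant of the intervened variable, it is unaffected.
Feed = 3Speed + 3  [with Speed=3]  = 12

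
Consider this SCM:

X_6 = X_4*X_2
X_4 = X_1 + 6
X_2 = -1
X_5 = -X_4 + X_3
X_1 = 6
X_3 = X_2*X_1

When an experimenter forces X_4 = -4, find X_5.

Intervening sets X_4 = -4 and removes its equation (X_4 = X_1 + 6).
X_3 = X_2*X_1  [with X_2=-1, X_1=6]  = -6
X_5 = -X_4 + X_3  [with X_4=-4, X_3=-6]  = -2

-2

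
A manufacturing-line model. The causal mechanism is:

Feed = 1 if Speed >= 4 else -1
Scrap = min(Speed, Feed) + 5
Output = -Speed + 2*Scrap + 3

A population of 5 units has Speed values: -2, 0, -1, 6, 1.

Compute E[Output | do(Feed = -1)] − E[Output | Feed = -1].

-1.2

The intervention sets Feed=-1 in all 5 units regardless of Speed. Recomputing Output per unit gives 11, 11, 12, 5, 10; average 9.8.
Observing Feed=-1 restricts to units where Feed's equation naturally yields -1: Speed ∈ {-2, 0, -1, 1}. In that subpopulation Output = 11, 11, 12, 10, mean 11.
Difference = 9.8 − 11 = -1.2.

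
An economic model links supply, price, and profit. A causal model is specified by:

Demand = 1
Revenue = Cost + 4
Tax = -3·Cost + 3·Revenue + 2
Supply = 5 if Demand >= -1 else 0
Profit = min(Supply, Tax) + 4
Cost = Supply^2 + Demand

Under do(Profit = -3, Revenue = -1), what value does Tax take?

Setting Profit = -3, Revenue = -1 by intervention discards those variables' equations.
Supply = 5 if Demand >= -1 else 0  [with Demand=1]  = 5
Cost = Supply^2 + Demand  [with Supply=5, Demand=1]  = 26
Tax = -3·Cost + 3·Revenue + 2  [with Cost=26, Revenue=-1]  = -79

-79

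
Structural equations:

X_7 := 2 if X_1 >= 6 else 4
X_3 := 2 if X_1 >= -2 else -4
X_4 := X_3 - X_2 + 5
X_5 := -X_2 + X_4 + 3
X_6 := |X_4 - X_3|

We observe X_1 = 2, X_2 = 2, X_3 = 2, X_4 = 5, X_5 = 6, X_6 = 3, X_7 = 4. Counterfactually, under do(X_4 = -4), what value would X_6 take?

6

Under do(X_4=-4), the mechanism X_4 := X_3 - X_2 + 5 is discarded; X_4 is fixed at -4.
X_3 = 2 if X_1 >= -2 else -4  [with X_1=2]  = 2
X_6 = |X_4 - X_3|  [with X_4=-4, X_3=2]  = 6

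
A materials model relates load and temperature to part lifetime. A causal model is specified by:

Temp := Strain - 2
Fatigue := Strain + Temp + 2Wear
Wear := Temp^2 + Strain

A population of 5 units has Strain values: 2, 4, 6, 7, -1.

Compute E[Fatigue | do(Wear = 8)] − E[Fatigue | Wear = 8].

do(Wear=8) breaks Wear's dependence on Strain. With Wear=8 fixed, Fatigue across the units is 18, 22, 26, 28, 12, mean 21.2.
Conditioning on Wear=8 selects the 2 unit(s) with Strain ∈ {4, -1}. Their Fatigue values: 22, 12. Mean = 17.
Difference = 21.2 − 17 = 4.2.

4.2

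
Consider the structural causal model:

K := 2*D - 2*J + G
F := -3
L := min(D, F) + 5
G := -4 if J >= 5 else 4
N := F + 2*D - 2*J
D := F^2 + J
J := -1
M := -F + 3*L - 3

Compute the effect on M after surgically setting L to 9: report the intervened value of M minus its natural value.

do(L=9) replaces the equation L := min(D, F) + 5 with the constant L = 9.
M = -F + 3*L - 3  [with F=-3, L=9]  = 27
Without intervention: D = F^2 + J  [with F=-3, J=-1]  = 8; L = min(D, F) + 5  [with D=8, F=-3]  = 2; M = -F + 3*L - 3  [with F=-3, L=2]  = 6.
Change = 27 − 6 = 21.

21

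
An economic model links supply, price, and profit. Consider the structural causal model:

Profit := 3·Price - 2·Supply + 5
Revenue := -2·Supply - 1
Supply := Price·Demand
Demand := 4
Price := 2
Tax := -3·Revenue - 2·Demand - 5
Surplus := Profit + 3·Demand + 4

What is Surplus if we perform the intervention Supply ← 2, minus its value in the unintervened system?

The intervention breaks the incoming arrows to Supply: Supply := Price·Demand no longer applies, and Supply = 2.
Profit = 3·Price - 2·Supply + 5  [with Price=2, Supply=2]  = 7
Surplus = Profit + 3·Demand + 4  [with Profit=7, Demand=4]  = 23
Without intervention: Supply = Price·Demand  [with Price=2, Demand=4]  = 8; Profit = 3·Price - 2·Supply + 5  [with Price=2, Supply=8]  = -5; Surplus = Profit + 3·Demand + 4  [with Profit=-5, Demand=4]  = 11.
Change = 23 − 11 = 12.

12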